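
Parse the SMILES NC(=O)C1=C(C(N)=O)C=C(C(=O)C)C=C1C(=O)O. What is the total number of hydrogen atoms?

Walk through each heavy atom and fill implicit hydrogens from standard valence (C 4, N 3, O 2, S 2, halogen 1):
  atom 1: N, bond orders sum to 1 (valence 3) → 2 H
  atom 2: C, bond orders sum to 4 (valence 4) → 0 H
  atom 3: O, bond orders sum to 2 (valence 2) → 0 H
  atom 4: C, bond orders sum to 4 (valence 4) → 0 H
  atom 5: C, bond orders sum to 4 (valence 4) → 0 H
  atom 6: C, bond orders sum to 4 (valence 4) → 0 H
  atom 7: N, bond orders sum to 1 (valence 3) → 2 H
  atom 8: O, bond orders sum to 2 (valence 2) → 0 H
  atom 9: C, bond orders sum to 3 (valence 4) → 1 H
  atom 10: C, bond orders sum to 4 (valence 4) → 0 H
  atom 11: C, bond orders sum to 4 (valence 4) → 0 H
  atom 12: O, bond orders sum to 2 (valence 2) → 0 H
  atom 13: C, bond orders sum to 1 (valence 4) → 3 H
  atom 14: C, bond orders sum to 3 (valence 4) → 1 H
  atom 15: C, bond orders sum to 4 (valence 4) → 0 H
  atom 16: C, bond orders sum to 4 (valence 4) → 0 H
  atom 17: O, bond orders sum to 2 (valence 2) → 0 H
  atom 18: O, bond orders sum to 1 (valence 2) → 1 H
Total hydrogens: 10.

10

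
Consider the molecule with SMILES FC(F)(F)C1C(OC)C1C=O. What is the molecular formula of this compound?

Walk through each heavy atom and fill implicit hydrogens from standard valence (C 4, N 3, O 2, S 2, halogen 1):
  atom 1: F (halogen, monovalent) → 0 H
  atom 2: C, bond orders sum to 4 (valence 4) → 0 H
  atom 3: F (halogen, monovalent) → 0 H
  atom 4: F (halogen, monovalent) → 0 H
  atom 5: C, bond orders sum to 3 (valence 4) → 1 H
  atom 6: C, bond orders sum to 3 (valence 4) → 1 H
  atom 7: O, bond orders sum to 2 (valence 2) → 0 H
  atom 8: C, bond orders sum to 1 (valence 4) → 3 H
  atom 9: C, bond orders sum to 3 (valence 4) → 1 H
  atom 10: C, bond orders sum to 3 (valence 4) → 1 H
  atom 11: O, bond orders sum to 2 (valence 2) → 0 H
Totals → C:6, H:7, F:3, O:2.
In Hill order: C6H7F3O2.

C6H7F3O2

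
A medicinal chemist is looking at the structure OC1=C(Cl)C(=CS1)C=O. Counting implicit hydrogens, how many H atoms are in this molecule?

Walk through each heavy atom and fill implicit hydrogens from standard valence (C 4, N 3, O 2, S 2, halogen 1):
  atom 1: O, bond orders sum to 1 (valence 2) → 1 H
  atom 2: C, bond orders sum to 4 (valence 4) → 0 H
  atom 3: C, bond orders sum to 4 (valence 4) → 0 H
  atom 4: Cl (halogen, monovalent) → 0 H
  atom 5: C, bond orders sum to 4 (valence 4) → 0 H
  atom 6: C, bond orders sum to 3 (valence 4) → 1 H
  atom 7: S, bond orders sum to 2 (valence 2) → 0 H
  atom 8: C, bond orders sum to 3 (valence 4) → 1 H
  atom 9: O, bond orders sum to 2 (valence 2) → 0 H
Total hydrogens: 3.

3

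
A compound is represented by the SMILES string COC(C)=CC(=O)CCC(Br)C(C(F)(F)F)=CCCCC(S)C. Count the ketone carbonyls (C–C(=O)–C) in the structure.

The ketone motif appears at heavy-atom position 6 in the SMILES.
Other groups present: 2 alkene, 1 ether, 1 thiol.
Ketone count: 1.

1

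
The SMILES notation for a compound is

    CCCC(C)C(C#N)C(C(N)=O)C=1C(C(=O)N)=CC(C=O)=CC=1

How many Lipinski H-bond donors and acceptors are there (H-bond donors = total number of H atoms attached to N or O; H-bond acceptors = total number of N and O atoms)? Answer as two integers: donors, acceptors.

Donors: find every N or O and count the H atoms it carries.
  atom 8 (N): bond orders sum to 3 → 0 H
  atom 11 (N): bond orders sum to 1 → 2 H
  atom 12 (O): bond orders sum to 2 → 0 H
  atom 16 (O): bond orders sum to 2 → 0 H
  atom 17 (N): bond orders sum to 1 → 2 H
  atom 21 (O): bond orders sum to 2 → 0 H
Lipinski HBD = 4.
Acceptors: N atoms = 3, O atoms = 3 → HBA = 6.

4, 6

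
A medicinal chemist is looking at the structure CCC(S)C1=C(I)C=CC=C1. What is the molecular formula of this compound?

C9H11IS

Walk through each heavy atom and fill implicit hydrogens from standard valence (C 4, N 3, O 2, S 2, halogen 1):
  atom 1: C, bond orders sum to 1 (valence 4) → 3 H
  atom 2: C, bond orders sum to 2 (valence 4) → 2 H
  atom 3: C, bond orders sum to 3 (valence 4) → 1 H
  atom 4: S, bond orders sum to 1 (valence 2) → 1 H
  atom 5: C, bond orders sum to 4 (valence 4) → 0 H
  atom 6: C, bond orders sum to 4 (valence 4) → 0 H
  atom 7: I (halogen, monovalent) → 0 H
  atom 8: C, bond orders sum to 3 (valence 4) → 1 H
  atom 9: C, bond orders sum to 3 (valence 4) → 1 H
  atom 10: C, bond orders sum to 3 (valence 4) → 1 H
  atom 11: C, bond orders sum to 3 (valence 4) → 1 H
Totals → C:9, H:11, I:1, S:1.
In Hill order: C9H11IS.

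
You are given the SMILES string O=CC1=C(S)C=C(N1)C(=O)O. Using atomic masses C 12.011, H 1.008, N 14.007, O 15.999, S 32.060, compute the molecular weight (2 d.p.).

First, the molecular formula is C6H5NO3S (counting implicit H from valence).
  C: 6 × 12.011 = 72.066
  H: 5 × 1.008 = 5.040
  N: 1 × 14.007 = 14.007
  O: 3 × 15.999 = 47.997
  S: 1 × 32.060 = 32.060
Sum: 6×12.011 + 5×1.008 + 1×14.007 + 3×15.999 + 1×32.060 = 171.170 → 171.17 g/mol.

171.17 g/mol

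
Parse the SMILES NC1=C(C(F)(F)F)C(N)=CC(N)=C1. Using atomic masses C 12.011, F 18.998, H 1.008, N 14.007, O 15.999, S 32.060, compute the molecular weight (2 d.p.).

191.16 g/mol

First, the molecular formula is C7H8F3N3 (counting implicit H from valence).
  C: 7 × 12.011 = 84.077
  F: 3 × 18.998 = 56.994
  H: 8 × 1.008 = 8.064
  N: 3 × 14.007 = 42.021
Sum: 7×12.011 + 3×18.998 + 8×1.008 + 3×14.007 = 191.156 → 191.16 g/mol.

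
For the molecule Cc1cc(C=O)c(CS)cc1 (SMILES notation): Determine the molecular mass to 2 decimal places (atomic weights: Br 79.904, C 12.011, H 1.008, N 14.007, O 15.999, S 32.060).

First, the molecular formula is C9H10OS (counting implicit H from valence).
  C: 9 × 12.011 = 108.099
  H: 10 × 1.008 = 10.080
  O: 1 × 15.999 = 15.999
  S: 1 × 32.060 = 32.060
Sum: 9×12.011 + 10×1.008 + 1×15.999 + 1×32.060 = 166.238 → 166.24 g/mol.

166.24 g/mol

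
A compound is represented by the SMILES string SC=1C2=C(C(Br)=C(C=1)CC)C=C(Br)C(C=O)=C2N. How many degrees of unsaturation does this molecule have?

Molecular formula: C13H11Br2NOS.
DoU = (2C + 2 + N − H − X) / 2, where X is the halogen count and O/S are ignored.
    = (2·13 + 2 + 1 − 11 − 2) / 2 = 16 / 2 = 8.

8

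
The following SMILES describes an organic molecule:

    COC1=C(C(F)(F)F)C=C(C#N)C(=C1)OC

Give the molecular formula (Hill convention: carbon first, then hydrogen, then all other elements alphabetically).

C10H8F3NO2

Walk through each heavy atom and fill implicit hydrogens from standard valence (C 4, N 3, O 2, S 2, halogen 1):
  atom 1: C, bond orders sum to 1 (valence 4) → 3 H
  atom 2: O, bond orders sum to 2 (valence 2) → 0 H
  atom 3: C, bond orders sum to 4 (valence 4) → 0 H
  atom 4: C, bond orders sum to 4 (valence 4) → 0 H
  atom 5: C, bond orders sum to 4 (valence 4) → 0 H
  atom 6: F (halogen, monovalent) → 0 H
  atom 7: F (halogen, monovalent) → 0 H
  atom 8: F (halogen, monovalent) → 0 H
  atom 9: C, bond orders sum to 3 (valence 4) → 1 H
  atom 10: C, bond orders sum to 4 (valence 4) → 0 H
  atom 11: C, bond orders sum to 4 (valence 4) → 0 H
  atom 12: N, bond orders sum to 3 (valence 3) → 0 H
  atom 13: C, bond orders sum to 4 (valence 4) → 0 H
  atom 14: C, bond orders sum to 3 (valence 4) → 1 H
  atom 15: O, bond orders sum to 2 (valence 2) → 0 H
  atom 16: C, bond orders sum to 1 (valence 4) → 3 H
Totals → C:10, H:8, F:3, N:1, O:2.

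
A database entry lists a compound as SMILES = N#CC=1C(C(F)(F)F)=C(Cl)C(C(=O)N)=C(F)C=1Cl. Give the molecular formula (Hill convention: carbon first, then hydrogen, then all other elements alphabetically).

Walk through each heavy atom and fill implicit hydrogens from standard valence (C 4, N 3, O 2, S 2, halogen 1):
  atom 1: N, bond orders sum to 3 (valence 3) → 0 H
  atom 2: C, bond orders sum to 4 (valence 4) → 0 H
  atom 3: C, bond orders sum to 4 (valence 4) → 0 H
  atom 4: C, bond orders sum to 4 (valence 4) → 0 H
  atom 5: C, bond orders sum to 4 (valence 4) → 0 H
  atom 6: F (halogen, monovalent) → 0 H
  atom 7: F (halogen, monovalent) → 0 H
  atom 8: F (halogen, monovalent) → 0 H
  atom 9: C, bond orders sum to 4 (valence 4) → 0 H
  atom 10: Cl (halogen, monovalent) → 0 H
  atom 11: C, bond orders sum to 4 (valence 4) → 0 H
  atom 12: C, bond orders sum to 4 (valence 4) → 0 H
  atom 13: O, bond orders sum to 2 (valence 2) → 0 H
  atom 14: N, bond orders sum to 1 (valence 3) → 2 H
  atom 15: C, bond orders sum to 4 (valence 4) → 0 H
  atom 16: F (halogen, monovalent) → 0 H
  atom 17: C, bond orders sum to 4 (valence 4) → 0 H
  atom 18: Cl (halogen, monovalent) → 0 H
Totals → C:9, H:2, Cl:2, F:4, N:2, O:1.

C9H2Cl2F4N2O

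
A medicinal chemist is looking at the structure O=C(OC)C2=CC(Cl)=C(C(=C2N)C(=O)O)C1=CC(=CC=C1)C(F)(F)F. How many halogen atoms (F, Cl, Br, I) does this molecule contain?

4

Halogen atoms appear at heavy-atom positions 8, 23, 24, 25 (1×Cl, 3×F).
Other groups present: 1 carboxylic acid, 1 ester, 1 primary amine.
Halogen count: 4.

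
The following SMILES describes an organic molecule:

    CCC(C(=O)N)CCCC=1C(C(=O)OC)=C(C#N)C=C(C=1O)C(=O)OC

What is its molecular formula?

C18H22N2O6

Walk through each heavy atom and fill implicit hydrogens from standard valence (C 4, N 3, O 2, S 2, halogen 1):
  atom 1: C, bond orders sum to 1 (valence 4) → 3 H
  atom 2: C, bond orders sum to 2 (valence 4) → 2 H
  atom 3: C, bond orders sum to 3 (valence 4) → 1 H
  atom 4: C, bond orders sum to 4 (valence 4) → 0 H
  atom 5: O, bond orders sum to 2 (valence 2) → 0 H
  atom 6: N, bond orders sum to 1 (valence 3) → 2 H
  atom 7: C, bond orders sum to 2 (valence 4) → 2 H
  atom 8: C, bond orders sum to 2 (valence 4) → 2 H
  atom 9: C, bond orders sum to 2 (valence 4) → 2 H
  atom 10: C, bond orders sum to 4 (valence 4) → 0 H
  atom 11: C, bond orders sum to 4 (valence 4) → 0 H
  atom 12: C, bond orders sum to 4 (valence 4) → 0 H
  atom 13: O, bond orders sum to 2 (valence 2) → 0 H
  atom 14: O, bond orders sum to 2 (valence 2) → 0 H
  atom 15: C, bond orders sum to 1 (valence 4) → 3 H
  atom 16: C, bond orders sum to 4 (valence 4) → 0 H
  atom 17: C, bond orders sum to 4 (valence 4) → 0 H
  atom 18: N, bond orders sum to 3 (valence 3) → 0 H
  atom 19: C, bond orders sum to 3 (valence 4) → 1 H
  atom 20: C, bond orders sum to 4 (valence 4) → 0 H
  atom 21: C, bond orders sum to 4 (valence 4) → 0 H
  atom 22: O, bond orders sum to 1 (valence 2) → 1 H
  atom 23: C, bond orders sum to 4 (valence 4) → 0 H
  atom 24: O, bond orders sum to 2 (valence 2) → 0 H
  atom 25: O, bond orders sum to 2 (valence 2) → 0 H
  atom 26: C, bond orders sum to 1 (valence 4) → 3 H
Totals → C:18, H:22, N:2, O:6.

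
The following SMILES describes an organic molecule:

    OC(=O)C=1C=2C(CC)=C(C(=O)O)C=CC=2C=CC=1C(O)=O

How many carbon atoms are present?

15

Count every carbon token in the SMILES (each C, including those in ring-closure positions and inside branches).
Carbon count: 15.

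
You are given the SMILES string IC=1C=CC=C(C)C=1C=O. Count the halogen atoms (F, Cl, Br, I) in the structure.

Halogen atoms appear at heavy-atom position 1 (1×I).
Other groups present: 1 aldehyde.
Halogen count: 1.

1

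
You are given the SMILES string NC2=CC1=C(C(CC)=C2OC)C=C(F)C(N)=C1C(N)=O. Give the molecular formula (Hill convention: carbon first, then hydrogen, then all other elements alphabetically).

C14H16FN3O2

Walk through each heavy atom and fill implicit hydrogens from standard valence (C 4, N 3, O 2, S 2, halogen 1):
  atom 1: N, bond orders sum to 1 (valence 3) → 2 H
  atom 2: C, bond orders sum to 4 (valence 4) → 0 H
  atom 3: C, bond orders sum to 3 (valence 4) → 1 H
  atom 4: C, bond orders sum to 4 (valence 4) → 0 H
  atom 5: C, bond orders sum to 4 (valence 4) → 0 H
  atom 6: C, bond orders sum to 4 (valence 4) → 0 H
  atom 7: C, bond orders sum to 2 (valence 4) → 2 H
  atom 8: C, bond orders sum to 1 (valence 4) → 3 H
  atom 9: C, bond orders sum to 4 (valence 4) → 0 H
  atom 10: O, bond orders sum to 2 (valence 2) → 0 H
  atom 11: C, bond orders sum to 1 (valence 4) → 3 H
  atom 12: C, bond orders sum to 3 (valence 4) → 1 H
  atom 13: C, bond orders sum to 4 (valence 4) → 0 H
  atom 14: F (halogen, monovalent) → 0 H
  atom 15: C, bond orders sum to 4 (valence 4) → 0 H
  atom 16: N, bond orders sum to 1 (valence 3) → 2 H
  atom 17: C, bond orders sum to 4 (valence 4) → 0 H
  atom 18: C, bond orders sum to 4 (valence 4) → 0 H
  atom 19: N, bond orders sum to 1 (valence 3) → 2 H
  atom 20: O, bond orders sum to 2 (valence 2) → 0 H
Totals → C:14, H:16, F:1, N:3, O:2.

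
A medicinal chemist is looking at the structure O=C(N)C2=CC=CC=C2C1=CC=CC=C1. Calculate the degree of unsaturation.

9

Degree of unsaturation = (number of rings) + (number of π bonds).
Ring closures in the SMILES: 2.
π bonds: 7 double bonds (each 1 DoU) → 7 DoU from unsaturation.
Total DoU = 2 + 7 = 9.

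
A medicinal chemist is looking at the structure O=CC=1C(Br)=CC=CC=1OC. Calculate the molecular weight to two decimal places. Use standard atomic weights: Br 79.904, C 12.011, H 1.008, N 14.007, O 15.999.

First, the molecular formula is C8H7BrO2 (counting implicit H from valence).
  Br: 1 × 79.904 = 79.904
  C: 8 × 12.011 = 96.088
  H: 7 × 1.008 = 7.056
  O: 2 × 15.999 = 31.998
Sum: 1×79.904 + 8×12.011 + 7×1.008 + 2×15.999 = 215.046 → 215.05 g/mol.

215.05 g/mol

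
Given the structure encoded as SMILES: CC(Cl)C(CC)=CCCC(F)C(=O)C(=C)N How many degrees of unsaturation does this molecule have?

3

Molecular formula: C12H19ClFNO.
DoU = (2C + 2 + N − H − X) / 2, where X is the halogen count and O/S are ignored.
    = (2·12 + 2 + 1 − 19 − 2) / 2 = 6 / 2 = 3.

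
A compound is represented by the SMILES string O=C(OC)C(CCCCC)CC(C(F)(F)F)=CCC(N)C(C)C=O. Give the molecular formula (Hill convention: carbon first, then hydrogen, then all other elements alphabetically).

Walk through each heavy atom and fill implicit hydrogens from standard valence (C 4, N 3, O 2, S 2, halogen 1):
  atom 1: O, bond orders sum to 2 (valence 2) → 0 H
  atom 2: C, bond orders sum to 4 (valence 4) → 0 H
  atom 3: O, bond orders sum to 2 (valence 2) → 0 H
  atom 4: C, bond orders sum to 1 (valence 4) → 3 H
  atom 5: C, bond orders sum to 3 (valence 4) → 1 H
  atom 6: C, bond orders sum to 2 (valence 4) → 2 H
  atom 7: C, bond orders sum to 2 (valence 4) → 2 H
  atom 8: C, bond orders sum to 2 (valence 4) → 2 H
  atom 9: C, bond orders sum to 2 (valence 4) → 2 H
  atom 10: C, bond orders sum to 1 (valence 4) → 3 H
  atom 11: C, bond orders sum to 2 (valence 4) → 2 H
  atom 12: C, bond orders sum to 4 (valence 4) → 0 H
  atom 13: C, bond orders sum to 4 (valence 4) → 0 H
  atom 14: F (halogen, monovalent) → 0 H
  atom 15: F (halogen, monovalent) → 0 H
  atom 16: F (halogen, monovalent) → 0 H
  atom 17: C, bond orders sum to 3 (valence 4) → 1 H
  atom 18: C, bond orders sum to 2 (valence 4) → 2 H
  atom 19: C, bond orders sum to 3 (valence 4) → 1 H
  atom 20: N, bond orders sum to 1 (valence 3) → 2 H
  atom 21: C, bond orders sum to 3 (valence 4) → 1 H
  atom 22: C, bond orders sum to 1 (valence 4) → 3 H
  atom 23: C, bond orders sum to 3 (valence 4) → 1 H
  atom 24: O, bond orders sum to 2 (valence 2) → 0 H
Totals → C:17, H:28, F:3, N:1, O:3.
In Hill order: C17H28F3NO3.

C17H28F3NO3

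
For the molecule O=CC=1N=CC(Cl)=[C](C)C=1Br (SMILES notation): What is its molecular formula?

Walk through each heavy atom and fill implicit hydrogens from standard valence (C 4, N 3, O 2, S 2, halogen 1):
  atom 1: O, bond orders sum to 2 (valence 2) → 0 H
  atom 2: C, bond orders sum to 3 (valence 4) → 1 H
  atom 3: C, bond orders sum to 4 (valence 4) → 0 H
  atom 4: N, bond orders sum to 3 (valence 3) → 0 H
  atom 5: C, bond orders sum to 3 (valence 4) → 1 H
  atom 6: C, bond orders sum to 4 (valence 4) → 0 H
  atom 7: Cl (halogen, monovalent) → 0 H
  atom 8: C with explicit H count 0
  atom 9: C, bond orders sum to 1 (valence 4) → 3 H
  atom 10: C, bond orders sum to 4 (valence 4) → 0 H
  atom 11: Br (halogen, monovalent) → 0 H
Totals → C:7, H:5, Br:1, Cl:1, N:1, O:1.
In Hill order: C7H5BrClNO.

C7H5BrClNO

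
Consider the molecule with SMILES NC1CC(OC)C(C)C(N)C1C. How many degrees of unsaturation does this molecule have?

Molecular formula: C9H20N2O.
DoU = (2C + 2 + N − H − X) / 2, where X is the halogen count and O/S are ignored.
    = (2·9 + 2 + 2 − 20 − 0) / 2 = 2 / 2 = 1.

1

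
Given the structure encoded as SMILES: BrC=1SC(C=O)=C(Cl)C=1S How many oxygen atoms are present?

1

Scan the SMILES for O atoms (remember two-letter symbols like Cl and Br are single atoms).
Oxygen count: 1.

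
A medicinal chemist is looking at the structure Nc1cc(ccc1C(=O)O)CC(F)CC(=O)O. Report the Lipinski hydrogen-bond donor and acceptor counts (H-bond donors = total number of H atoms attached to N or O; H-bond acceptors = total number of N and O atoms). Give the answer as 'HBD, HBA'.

4, 5

Donors: find every N or O and count the H atoms it carries.
  atom 1 (N): bond orders sum to 1 → 2 H
  atom 9 (O): bond orders sum to 2 → 0 H
  atom 10 (O): bond orders sum to 1 → 1 H
  atom 16 (O): bond orders sum to 2 → 0 H
  atom 17 (O): bond orders sum to 1 → 1 H
Lipinski HBD = 4.
Acceptors: N atoms = 1, O atoms = 4 → HBA = 5.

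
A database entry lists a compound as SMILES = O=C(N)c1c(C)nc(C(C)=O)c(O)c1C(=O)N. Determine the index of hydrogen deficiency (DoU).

Molecular formula: C10H11N3O4.
DoU = (2C + 2 + N − H − X) / 2, where X is the halogen count and O/S are ignored.
    = (2·10 + 2 + 3 − 11 − 0) / 2 = 14 / 2 = 7.

7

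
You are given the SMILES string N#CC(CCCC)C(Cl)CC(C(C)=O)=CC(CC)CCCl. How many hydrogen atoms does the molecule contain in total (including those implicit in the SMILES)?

27

Walk through each heavy atom and fill implicit hydrogens from standard valence (C 4, N 3, O 2, S 2, halogen 1):
  atom 1: N, bond orders sum to 3 (valence 3) → 0 H
  atom 2: C, bond orders sum to 4 (valence 4) → 0 H
  atom 3: C, bond orders sum to 3 (valence 4) → 1 H
  atom 4: C, bond orders sum to 2 (valence 4) → 2 H
  atom 5: C, bond orders sum to 2 (valence 4) → 2 H
  atom 6: C, bond orders sum to 2 (valence 4) → 2 H
  atom 7: C, bond orders sum to 1 (valence 4) → 3 H
  atom 8: C, bond orders sum to 3 (valence 4) → 1 H
  atom 9: Cl (halogen, monovalent) → 0 H
  atom 10: C, bond orders sum to 2 (valence 4) → 2 H
  atom 11: C, bond orders sum to 4 (valence 4) → 0 H
  atom 12: C, bond orders sum to 4 (valence 4) → 0 H
  atom 13: C, bond orders sum to 1 (valence 4) → 3 H
  atom 14: O, bond orders sum to 2 (valence 2) → 0 H
  atom 15: C, bond orders sum to 3 (valence 4) → 1 H
  atom 16: C, bond orders sum to 3 (valence 4) → 1 H
  atom 17: C, bond orders sum to 2 (valence 4) → 2 H
  atom 18: C, bond orders sum to 1 (valence 4) → 3 H
  atom 19: C, bond orders sum to 2 (valence 4) → 2 H
  atom 20: C, bond orders sum to 2 (valence 4) → 2 H
  atom 21: Cl (halogen, monovalent) → 0 H
Total hydrogens: 27.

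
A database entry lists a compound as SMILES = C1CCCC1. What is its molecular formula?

Walk through each heavy atom and fill implicit hydrogens from standard valence (C 4, N 3, O 2, S 2, halogen 1):
  atom 1: C, bond orders sum to 2 (valence 4) → 2 H
  atom 2: C, bond orders sum to 2 (valence 4) → 2 H
  atom 3: C, bond orders sum to 2 (valence 4) → 2 H
  atom 4: C, bond orders sum to 2 (valence 4) → 2 H
  atom 5: C, bond orders sum to 2 (valence 4) → 2 H
Totals → C:5, H:10.
In Hill order: C5H10.

C5H10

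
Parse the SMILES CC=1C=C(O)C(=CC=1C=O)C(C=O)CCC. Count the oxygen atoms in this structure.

Scan the SMILES for O atoms (remember two-letter symbols like Cl and Br are single atoms).
Oxygen count: 3.

3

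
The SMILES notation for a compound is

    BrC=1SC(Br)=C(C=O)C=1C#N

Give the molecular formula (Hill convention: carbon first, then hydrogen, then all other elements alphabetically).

Walk through each heavy atom and fill implicit hydrogens from standard valence (C 4, N 3, O 2, S 2, halogen 1):
  atom 1: Br (halogen, monovalent) → 0 H
  atom 2: C, bond orders sum to 4 (valence 4) → 0 H
  atom 3: S, bond orders sum to 2 (valence 2) → 0 H
  atom 4: C, bond orders sum to 4 (valence 4) → 0 H
  atom 5: Br (halogen, monovalent) → 0 H
  atom 6: C, bond orders sum to 4 (valence 4) → 0 H
  atom 7: C, bond orders sum to 3 (valence 4) → 1 H
  atom 8: O, bond orders sum to 2 (valence 2) → 0 H
  atom 9: C, bond orders sum to 4 (valence 4) → 0 H
  atom 10: C, bond orders sum to 4 (valence 4) → 0 H
  atom 11: N, bond orders sum to 3 (valence 3) → 0 H
Totals → C:6, H:1, Br:2, N:1, O:1, S:1.
In Hill order: C6HBr2NOS.

C6HBr2NOS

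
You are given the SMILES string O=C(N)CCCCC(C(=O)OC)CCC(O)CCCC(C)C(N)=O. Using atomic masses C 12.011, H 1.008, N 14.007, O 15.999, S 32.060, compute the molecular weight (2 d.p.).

344.45 g/mol

First, the molecular formula is C17H32N2O5 (counting implicit H from valence).
  C: 17 × 12.011 = 204.187
  H: 32 × 1.008 = 32.256
  N: 2 × 14.007 = 28.014
  O: 5 × 15.999 = 79.995
Sum: 17×12.011 + 32×1.008 + 2×14.007 + 5×15.999 = 344.452 → 344.45 g/mol.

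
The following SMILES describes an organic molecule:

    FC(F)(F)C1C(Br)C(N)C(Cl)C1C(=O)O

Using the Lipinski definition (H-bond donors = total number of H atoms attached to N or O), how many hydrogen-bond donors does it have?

3

Donors: find every N or O and count the H atoms it carries.
  atom 9 (N): bond orders sum to 1 → 2 H
  atom 14 (O): bond orders sum to 2 → 0 H
  atom 15 (O): bond orders sum to 1 → 1 H
Lipinski HBD = 3.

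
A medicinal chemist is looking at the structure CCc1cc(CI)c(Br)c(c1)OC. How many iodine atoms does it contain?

Scan the SMILES for I atoms (remember two-letter symbols like Cl and Br are single atoms).
Iodine count: 1.

1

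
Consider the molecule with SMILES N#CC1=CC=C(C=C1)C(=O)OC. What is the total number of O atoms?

2

Scan the SMILES for O atoms (remember two-letter symbols like Cl and Br are single atoms).
Oxygen count: 2.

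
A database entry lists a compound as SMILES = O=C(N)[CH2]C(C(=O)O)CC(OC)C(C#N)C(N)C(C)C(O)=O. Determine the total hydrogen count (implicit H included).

21

Walk through each heavy atom and fill implicit hydrogens from standard valence (C 4, N 3, O 2, S 2, halogen 1):
  atom 1: O, bond orders sum to 2 (valence 2) → 0 H
  atom 2: C, bond orders sum to 4 (valence 4) → 0 H
  atom 3: N, bond orders sum to 1 (valence 3) → 2 H
  atom 4: C with explicit H count 2
  atom 5: C, bond orders sum to 3 (valence 4) → 1 H
  atom 6: C, bond orders sum to 4 (valence 4) → 0 H
  atom 7: O, bond orders sum to 2 (valence 2) → 0 H
  atom 8: O, bond orders sum to 1 (valence 2) → 1 H
  atom 9: C, bond orders sum to 2 (valence 4) → 2 H
  atom 10: C, bond orders sum to 3 (valence 4) → 1 H
  atom 11: O, bond orders sum to 2 (valence 2) → 0 H
  atom 12: C, bond orders sum to 1 (valence 4) → 3 H
  atom 13: C, bond orders sum to 3 (valence 4) → 1 H
  atom 14: C, bond orders sum to 4 (valence 4) → 0 H
  atom 15: N, bond orders sum to 3 (valence 3) → 0 H
  atom 16: C, bond orders sum to 3 (valence 4) → 1 H
  atom 17: N, bond orders sum to 1 (valence 3) → 2 H
  atom 18: C, bond orders sum to 3 (valence 4) → 1 H
  atom 19: C, bond orders sum to 1 (valence 4) → 3 H
  atom 20: C, bond orders sum to 4 (valence 4) → 0 H
  atom 21: O, bond orders sum to 1 (valence 2) → 1 H
  atom 22: O, bond orders sum to 2 (valence 2) → 0 H
Total hydrogens: 21.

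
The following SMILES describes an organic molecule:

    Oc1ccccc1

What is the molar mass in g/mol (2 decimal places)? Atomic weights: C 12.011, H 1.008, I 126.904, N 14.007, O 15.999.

94.11 g/mol

First, the molecular formula is C6H6O (counting implicit H from valence).
  C: 6 × 12.011 = 72.066
  H: 6 × 1.008 = 6.048
  O: 1 × 15.999 = 15.999
Sum: 6×12.011 + 6×1.008 + 1×15.999 = 94.113 → 94.11 g/mol.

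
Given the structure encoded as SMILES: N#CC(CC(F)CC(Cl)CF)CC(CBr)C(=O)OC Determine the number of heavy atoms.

19

Every atom symbol written in the SMILES (organic subset) is one heavy atom; implicit H are not written.
Heavy atoms by element → Br:1, C:12, Cl:1, F:2, N:1, O:2.
Total: 19.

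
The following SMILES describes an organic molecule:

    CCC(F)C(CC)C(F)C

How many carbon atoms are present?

Count every carbon token in the SMILES (each C, including those in ring-closure positions and inside branches).
Carbon count: 8.

8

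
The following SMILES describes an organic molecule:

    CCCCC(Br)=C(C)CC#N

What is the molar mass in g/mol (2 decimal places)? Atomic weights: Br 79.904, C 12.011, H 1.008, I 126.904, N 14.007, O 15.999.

216.12 g/mol

First, the molecular formula is C9H14BrN (counting implicit H from valence).
  Br: 1 × 79.904 = 79.904
  C: 9 × 12.011 = 108.099
  H: 14 × 1.008 = 14.112
  N: 1 × 14.007 = 14.007
Sum: 1×79.904 + 9×12.011 + 14×1.008 + 1×14.007 = 216.122 → 216.12 g/mol.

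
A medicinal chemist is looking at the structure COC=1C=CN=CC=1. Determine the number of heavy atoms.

Every atom symbol written in the SMILES (organic subset) is one heavy atom; implicit H are not written.
Heavy atoms by element → C:6, N:1, O:1.
Total: 8.

8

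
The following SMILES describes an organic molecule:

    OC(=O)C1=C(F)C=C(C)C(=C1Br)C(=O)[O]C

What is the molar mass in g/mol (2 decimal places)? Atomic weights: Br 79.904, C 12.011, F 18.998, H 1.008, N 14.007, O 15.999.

First, the molecular formula is C10H8BrFO4 (counting implicit H from valence).
  Br: 1 × 79.904 = 79.904
  C: 10 × 12.011 = 120.110
  F: 1 × 18.998 = 18.998
  H: 8 × 1.008 = 8.064
  O: 4 × 15.999 = 63.996
Sum: 1×79.904 + 10×12.011 + 1×18.998 + 8×1.008 + 4×15.999 = 291.072 → 291.07 g/mol.

291.07 g/mol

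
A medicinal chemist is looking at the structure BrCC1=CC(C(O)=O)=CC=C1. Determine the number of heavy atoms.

11

Every atom symbol written in the SMILES (organic subset) is one heavy atom; implicit H are not written.
Heavy atoms by element → Br:1, C:8, O:2.
Total: 11.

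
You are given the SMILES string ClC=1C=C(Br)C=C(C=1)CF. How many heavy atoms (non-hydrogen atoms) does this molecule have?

10

Every atom symbol written in the SMILES (organic subset) is one heavy atom; implicit H are not written.
Heavy atoms by element → Br:1, C:7, Cl:1, F:1.
Total: 10.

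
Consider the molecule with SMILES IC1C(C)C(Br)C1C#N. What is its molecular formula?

Walk through each heavy atom and fill implicit hydrogens from standard valence (C 4, N 3, O 2, S 2, halogen 1):
  atom 1: I (halogen, monovalent) → 0 H
  atom 2: C, bond orders sum to 3 (valence 4) → 1 H
  atom 3: C, bond orders sum to 3 (valence 4) → 1 H
  atom 4: C, bond orders sum to 1 (valence 4) → 3 H
  atom 5: C, bond orders sum to 3 (valence 4) → 1 H
  atom 6: Br (halogen, monovalent) → 0 H
  atom 7: C, bond orders sum to 3 (valence 4) → 1 H
  atom 8: C, bond orders sum to 4 (valence 4) → 0 H
  atom 9: N, bond orders sum to 3 (valence 3) → 0 H
Totals → C:6, H:7, Br:1, I:1, N:1.

C6H7BrIN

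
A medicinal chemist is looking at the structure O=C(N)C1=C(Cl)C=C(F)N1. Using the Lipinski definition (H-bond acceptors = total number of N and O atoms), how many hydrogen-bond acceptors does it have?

N atoms: 2; O atoms: 1.
Lipinski HBA = 2 + 1 = 3.

3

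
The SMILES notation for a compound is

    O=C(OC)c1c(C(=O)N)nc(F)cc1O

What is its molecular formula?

Walk through each heavy atom and fill implicit hydrogens from standard valence (C 4, N 3, O 2, S 2, halogen 1); for lowercase aromatic atoms, an aromatic c carries 1 H when it has two neighbours and 0 H with three, and aromatic n carries 0 H:
  atom 1: O, bond orders sum to 2 (valence 2) → 0 H
  atom 2: C, bond orders sum to 4 (valence 4) → 0 H
  atom 3: O, bond orders sum to 2 (valence 2) → 0 H
  atom 4: C, bond orders sum to 1 (valence 4) → 3 H
  atom 5: aromatic c, 3 neighbours → 0 H
  atom 6: aromatic c, 3 neighbours → 0 H
  atom 7: C, bond orders sum to 4 (valence 4) → 0 H
  atom 8: O, bond orders sum to 2 (valence 2) → 0 H
  atom 9: N, bond orders sum to 1 (valence 3) → 2 H
  atom 10: aromatic n, 2 neighbours → 0 H
  atom 11: aromatic c, 3 neighbours → 0 H
  atom 12: F (halogen, monovalent) → 0 H
  atom 13: aromatic c, 2 neighbours → 1 H
  atom 14: aromatic c, 3 neighbours → 0 H
  atom 15: O, bond orders sum to 1 (valence 2) → 1 H
Totals → C:8, H:7, F:1, N:2, O:4.
In Hill order: C8H7FN2O4.

C8H7FN2O4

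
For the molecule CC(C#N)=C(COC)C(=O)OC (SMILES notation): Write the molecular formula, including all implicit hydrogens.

C8H11NO3

Walk through each heavy atom and fill implicit hydrogens from standard valence (C 4, N 3, O 2, S 2, halogen 1):
  atom 1: C, bond orders sum to 1 (valence 4) → 3 H
  atom 2: C, bond orders sum to 4 (valence 4) → 0 H
  atom 3: C, bond orders sum to 4 (valence 4) → 0 H
  atom 4: N, bond orders sum to 3 (valence 3) → 0 H
  atom 5: C, bond orders sum to 4 (valence 4) → 0 H
  atom 6: C, bond orders sum to 2 (valence 4) → 2 H
  atom 7: O, bond orders sum to 2 (valence 2) → 0 H
  atom 8: C, bond orders sum to 1 (valence 4) → 3 H
  atom 9: C, bond orders sum to 4 (valence 4) → 0 H
  atom 10: O, bond orders sum to 2 (valence 2) → 0 H
  atom 11: O, bond orders sum to 2 (valence 2) → 0 H
  atom 12: C, bond orders sum to 1 (valence 4) → 3 H
Totals → C:8, H:11, N:1, O:3.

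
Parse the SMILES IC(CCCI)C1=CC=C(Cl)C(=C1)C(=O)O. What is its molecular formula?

Walk through each heavy atom and fill implicit hydrogens from standard valence (C 4, N 3, O 2, S 2, halogen 1):
  atom 1: I (halogen, monovalent) → 0 H
  atom 2: C, bond orders sum to 3 (valence 4) → 1 H
  atom 3: C, bond orders sum to 2 (valence 4) → 2 H
  atom 4: C, bond orders sum to 2 (valence 4) → 2 H
  atom 5: C, bond orders sum to 2 (valence 4) → 2 H
  atom 6: I (halogen, monovalent) → 0 H
  atom 7: C, bond orders sum to 4 (valence 4) → 0 H
  atom 8: C, bond orders sum to 3 (valence 4) → 1 H
  atom 9: C, bond orders sum to 3 (valence 4) → 1 H
  atom 10: C, bond orders sum to 4 (valence 4) → 0 H
  atom 11: Cl (halogen, monovalent) → 0 H
  atom 12: C, bond orders sum to 4 (valence 4) → 0 H
  atom 13: C, bond orders sum to 3 (valence 4) → 1 H
  atom 14: C, bond orders sum to 4 (valence 4) → 0 H
  atom 15: O, bond orders sum to 2 (valence 2) → 0 H
  atom 16: O, bond orders sum to 1 (valence 2) → 1 H
Totals → C:11, H:11, Cl:1, I:2, O:2.

C11H11ClI2O2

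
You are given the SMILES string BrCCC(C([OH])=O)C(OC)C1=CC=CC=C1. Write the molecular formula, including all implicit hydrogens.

C12H15BrO3

Walk through each heavy atom and fill implicit hydrogens from standard valence (C 4, N 3, O 2, S 2, halogen 1):
  atom 1: Br (halogen, monovalent) → 0 H
  atom 2: C, bond orders sum to 2 (valence 4) → 2 H
  atom 3: C, bond orders sum to 2 (valence 4) → 2 H
  atom 4: C, bond orders sum to 3 (valence 4) → 1 H
  atom 5: C, bond orders sum to 4 (valence 4) → 0 H
  atom 6: O with explicit H count 1
  atom 7: O, bond orders sum to 2 (valence 2) → 0 H
  atom 8: C, bond orders sum to 3 (valence 4) → 1 H
  atom 9: O, bond orders sum to 2 (valence 2) → 0 H
  atom 10: C, bond orders sum to 1 (valence 4) → 3 H
  atom 11: C, bond orders sum to 4 (valence 4) → 0 H
  atom 12: C, bond orders sum to 3 (valence 4) → 1 H
  atom 13: C, bond orders sum to 3 (valence 4) → 1 H
  atom 14: C, bond orders sum to 3 (valence 4) → 1 H
  atom 15: C, bond orders sum to 3 (valence 4) → 1 H
  atom 16: C, bond orders sum to 3 (valence 4) → 1 H
Totals → C:12, H:15, Br:1, O:3.
In Hill order: C12H15BrO3.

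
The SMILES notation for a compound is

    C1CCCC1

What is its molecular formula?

Walk through each heavy atom and fill implicit hydrogens from standard valence (C 4, N 3, O 2, S 2, halogen 1):
  atom 1: C, bond orders sum to 2 (valence 4) → 2 H
  atom 2: C, bond orders sum to 2 (valence 4) → 2 H
  atom 3: C, bond orders sum to 2 (valence 4) → 2 H
  atom 4: C, bond orders sum to 2 (valence 4) → 2 H
  atom 5: C, bond orders sum to 2 (valence 4) → 2 H
Totals → C:5, H:10.
In Hill order: C5H10.

C5H10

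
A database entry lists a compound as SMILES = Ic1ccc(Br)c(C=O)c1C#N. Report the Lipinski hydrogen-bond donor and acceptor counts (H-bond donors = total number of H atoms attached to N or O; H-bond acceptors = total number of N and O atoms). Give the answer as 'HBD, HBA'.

Donors: find every N or O and count the H atoms it carries.
  atom 9 (O): bond orders sum to 2 → 0 H
  atom 12 (N): bond orders sum to 3 → 0 H
Lipinski HBD = 0.
Acceptors: N atoms = 1, O atoms = 1 → HBA = 2.

0, 2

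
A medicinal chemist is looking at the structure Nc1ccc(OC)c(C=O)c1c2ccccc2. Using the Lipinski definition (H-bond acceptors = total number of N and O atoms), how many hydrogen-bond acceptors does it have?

3

N atoms: 1; O atoms: 2.
Lipinski HBA = 1 + 2 = 3.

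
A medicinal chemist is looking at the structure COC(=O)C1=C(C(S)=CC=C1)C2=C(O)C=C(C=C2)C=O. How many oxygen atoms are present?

Scan the SMILES for O atoms (remember two-letter symbols like Cl and Br are single atoms).
Oxygen count: 4.

4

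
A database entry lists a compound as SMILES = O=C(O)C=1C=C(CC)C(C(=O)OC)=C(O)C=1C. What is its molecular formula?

Walk through each heavy atom and fill implicit hydrogens from standard valence (C 4, N 3, O 2, S 2, halogen 1):
  atom 1: O, bond orders sum to 2 (valence 2) → 0 H
  atom 2: C, bond orders sum to 4 (valence 4) → 0 H
  atom 3: O, bond orders sum to 1 (valence 2) → 1 H
  atom 4: C, bond orders sum to 4 (valence 4) → 0 H
  atom 5: C, bond orders sum to 3 (valence 4) → 1 H
  atom 6: C, bond orders sum to 4 (valence 4) → 0 H
  atom 7: C, bond orders sum to 2 (valence 4) → 2 H
  atom 8: C, bond orders sum to 1 (valence 4) → 3 H
  atom 9: C, bond orders sum to 4 (valence 4) → 0 H
  atom 10: C, bond orders sum to 4 (valence 4) → 0 H
  atom 11: O, bond orders sum to 2 (valence 2) → 0 H
  atom 12: O, bond orders sum to 2 (valence 2) → 0 H
  atom 13: C, bond orders sum to 1 (valence 4) → 3 H
  atom 14: C, bond orders sum to 4 (valence 4) → 0 H
  atom 15: O, bond orders sum to 1 (valence 2) → 1 H
  atom 16: C, bond orders sum to 4 (valence 4) → 0 H
  atom 17: C, bond orders sum to 1 (valence 4) → 3 H
Totals → C:12, H:14, O:5.

C12H14O5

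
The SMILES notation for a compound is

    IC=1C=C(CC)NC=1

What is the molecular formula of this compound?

Walk through each heavy atom and fill implicit hydrogens from standard valence (C 4, N 3, O 2, S 2, halogen 1):
  atom 1: I (halogen, monovalent) → 0 H
  atom 2: C, bond orders sum to 4 (valence 4) → 0 H
  atom 3: C, bond orders sum to 3 (valence 4) → 1 H
  atom 4: C, bond orders sum to 4 (valence 4) → 0 H
  atom 5: C, bond orders sum to 2 (valence 4) → 2 H
  atom 6: C, bond orders sum to 1 (valence 4) → 3 H
  atom 7: N, bond orders sum to 2 (valence 3) → 1 H
  atom 8: C, bond orders sum to 3 (valence 4) → 1 H
Totals → C:6, H:8, I:1, N:1.
In Hill order: C6H8IN.

C6H8IN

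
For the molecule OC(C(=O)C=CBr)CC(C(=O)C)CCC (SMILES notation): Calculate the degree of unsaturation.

Degree of unsaturation = (number of rings) + (number of π bonds).
Ring closures in the SMILES: 0.
π bonds: 3 double bonds (each 1 DoU) → 3 DoU from unsaturation.
Total DoU = 0 + 3 = 3.

3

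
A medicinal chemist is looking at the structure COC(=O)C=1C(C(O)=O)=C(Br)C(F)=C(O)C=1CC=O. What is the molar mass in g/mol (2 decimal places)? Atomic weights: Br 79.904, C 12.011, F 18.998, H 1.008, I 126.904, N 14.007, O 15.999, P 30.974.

First, the molecular formula is C11H8BrFO6 (counting implicit H from valence).
  Br: 1 × 79.904 = 79.904
  C: 11 × 12.011 = 132.121
  F: 1 × 18.998 = 18.998
  H: 8 × 1.008 = 8.064
  O: 6 × 15.999 = 95.994
Sum: 1×79.904 + 11×12.011 + 1×18.998 + 8×1.008 + 6×15.999 = 335.081 → 335.08 g/mol.

335.08 g/mol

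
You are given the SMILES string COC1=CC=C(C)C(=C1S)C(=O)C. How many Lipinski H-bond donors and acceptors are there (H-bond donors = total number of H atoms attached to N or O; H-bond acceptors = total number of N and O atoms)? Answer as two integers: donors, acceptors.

0, 2

Donors: find every N or O and count the H atoms it carries.
  atom 2 (O): bond orders sum to 2 → 0 H
  atom 12 (O): bond orders sum to 2 → 0 H
Lipinski HBD = 0.
Acceptors: N atoms = 0, O atoms = 2 → HBA = 2.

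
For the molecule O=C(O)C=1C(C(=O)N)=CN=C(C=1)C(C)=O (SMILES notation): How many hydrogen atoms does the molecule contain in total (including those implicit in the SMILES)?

Walk through each heavy atom and fill implicit hydrogens from standard valence (C 4, N 3, O 2, S 2, halogen 1):
  atom 1: O, bond orders sum to 2 (valence 2) → 0 H
  atom 2: C, bond orders sum to 4 (valence 4) → 0 H
  atom 3: O, bond orders sum to 1 (valence 2) → 1 H
  atom 4: C, bond orders sum to 4 (valence 4) → 0 H
  atom 5: C, bond orders sum to 4 (valence 4) → 0 H
  atom 6: C, bond orders sum to 4 (valence 4) → 0 H
  atom 7: O, bond orders sum to 2 (valence 2) → 0 H
  atom 8: N, bond orders sum to 1 (valence 3) → 2 H
  atom 9: C, bond orders sum to 3 (valence 4) → 1 H
  atom 10: N, bond orders sum to 3 (valence 3) → 0 H
  atom 11: C, bond orders sum to 4 (valence 4) → 0 H
  atom 12: C, bond orders sum to 3 (valence 4) → 1 H
  atom 13: C, bond orders sum to 4 (valence 4) → 0 H
  atom 14: C, bond orders sum to 1 (valence 4) → 3 H
  atom 15: O, bond orders sum to 2 (valence 2) → 0 H
Total hydrogens: 8.

8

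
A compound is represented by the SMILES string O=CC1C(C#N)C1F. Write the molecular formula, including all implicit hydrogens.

C5H4FNO

Walk through each heavy atom and fill implicit hydrogens from standard valence (C 4, N 3, O 2, S 2, halogen 1):
  atom 1: O, bond orders sum to 2 (valence 2) → 0 H
  atom 2: C, bond orders sum to 3 (valence 4) → 1 H
  atom 3: C, bond orders sum to 3 (valence 4) → 1 H
  atom 4: C, bond orders sum to 3 (valence 4) → 1 H
  atom 5: C, bond orders sum to 4 (valence 4) → 0 H
  atom 6: N, bond orders sum to 3 (valence 3) → 0 H
  atom 7: C, bond orders sum to 3 (valence 4) → 1 H
  atom 8: F (halogen, monovalent) → 0 H
Totals → C:5, H:4, F:1, N:1, O:1.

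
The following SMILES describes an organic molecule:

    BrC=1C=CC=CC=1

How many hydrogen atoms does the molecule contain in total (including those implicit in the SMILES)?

5

Walk through each heavy atom and fill implicit hydrogens from standard valence (C 4, N 3, O 2, S 2, halogen 1):
  atom 1: Br (halogen, monovalent) → 0 H
  atom 2: C, bond orders sum to 4 (valence 4) → 0 H
  atom 3: C, bond orders sum to 3 (valence 4) → 1 H
  atom 4: C, bond orders sum to 3 (valence 4) → 1 H
  atom 5: C, bond orders sum to 3 (valence 4) → 1 H
  atom 6: C, bond orders sum to 3 (valence 4) → 1 H
  atom 7: C, bond orders sum to 3 (valence 4) → 1 H
Total hydrogens: 5.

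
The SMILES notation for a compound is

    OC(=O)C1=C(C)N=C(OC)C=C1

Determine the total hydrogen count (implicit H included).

9

Walk through each heavy atom and fill implicit hydrogens from standard valence (C 4, N 3, O 2, S 2, halogen 1):
  atom 1: O, bond orders sum to 1 (valence 2) → 1 H
  atom 2: C, bond orders sum to 4 (valence 4) → 0 H
  atom 3: O, bond orders sum to 2 (valence 2) → 0 H
  atom 4: C, bond orders sum to 4 (valence 4) → 0 H
  atom 5: C, bond orders sum to 4 (valence 4) → 0 H
  atom 6: C, bond orders sum to 1 (valence 4) → 3 H
  atom 7: N, bond orders sum to 3 (valence 3) → 0 H
  atom 8: C, bond orders sum to 4 (valence 4) → 0 H
  atom 9: O, bond orders sum to 2 (valence 2) → 0 H
  atom 10: C, bond orders sum to 1 (valence 4) → 3 H
  atom 11: C, bond orders sum to 3 (valence 4) → 1 H
  atom 12: C, bond orders sum to 3 (valence 4) → 1 H
Total hydrogens: 9.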